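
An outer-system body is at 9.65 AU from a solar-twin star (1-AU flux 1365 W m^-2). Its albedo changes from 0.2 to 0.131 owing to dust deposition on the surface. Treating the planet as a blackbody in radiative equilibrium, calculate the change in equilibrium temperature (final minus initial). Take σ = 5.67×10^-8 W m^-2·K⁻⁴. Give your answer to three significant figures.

By the inverse-square law, S = 1365/9.65² = 14.66 W m^-2.
Before: T₁ = [14.66·0.8/(4σ)]^(1/4) = 84.80 K.
After:  T₂ = [14.66·0.869/(4σ)]^(1/4) = 86.57 K.
ΔT = T₂ − T₁ = 1.772 K.

1.77 K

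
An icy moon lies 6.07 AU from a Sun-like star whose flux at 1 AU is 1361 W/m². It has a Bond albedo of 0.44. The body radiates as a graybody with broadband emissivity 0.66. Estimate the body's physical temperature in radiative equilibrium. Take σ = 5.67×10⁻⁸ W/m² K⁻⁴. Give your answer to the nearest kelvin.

Flux at the orbit: S = 1361/(6.07)² = 36.94 W/m².
The planet absorbs (1−α)S over its disc πR² and re-emits over 4πR², so the mean absorbed flux is (1−0.44)·36.94/4 = 5.171 W/m².
Equating to εσT⁴ with ε = 0.66: T = (5.171/0.66σ)^(1/4) = 108.4 K.

108 K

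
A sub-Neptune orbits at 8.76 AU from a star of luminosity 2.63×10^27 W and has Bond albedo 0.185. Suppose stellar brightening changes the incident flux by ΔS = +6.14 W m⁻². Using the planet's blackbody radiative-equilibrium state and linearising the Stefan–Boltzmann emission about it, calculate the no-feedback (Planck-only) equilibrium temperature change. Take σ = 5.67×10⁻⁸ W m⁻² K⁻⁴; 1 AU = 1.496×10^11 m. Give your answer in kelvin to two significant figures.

Orbital distance: d = 8.76 AU = 1.310×10^12 m.
S = L/(4πd²) = 121.9 W m⁻².
Unperturbed T_e = [121.9·(1−0.185)/(4σ)]^¼ = 144.7 K.
ΔF = Δ[S(1−α)]/4 = (1−0.185)·+6.14/4 = 1.251 W m⁻².
Planck response: λ_P = 4σT_e³ = 4·5.67×10⁻⁸·(144.7)³ = 0.6866 W m⁻²/K.
So ΔT₀ = 1.251/0.6866 = 1.82 K.

1.8 K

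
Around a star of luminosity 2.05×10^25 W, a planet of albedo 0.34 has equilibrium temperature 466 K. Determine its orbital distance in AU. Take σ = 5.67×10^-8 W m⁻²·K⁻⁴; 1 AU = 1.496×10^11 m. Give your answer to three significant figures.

Energy balance gives S = 4σT⁴/(1−α) = 16200 W m⁻².
Then d = [L/(4πS)]^(1/2) = 1.003×10^10 m, i.e. 0.06707 AU.

0.0671 AU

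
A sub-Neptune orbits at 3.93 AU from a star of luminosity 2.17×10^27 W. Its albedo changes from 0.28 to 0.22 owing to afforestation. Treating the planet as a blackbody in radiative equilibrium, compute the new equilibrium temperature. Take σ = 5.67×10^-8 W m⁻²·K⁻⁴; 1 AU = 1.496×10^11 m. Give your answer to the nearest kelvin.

Orbital distance: d = 3.93 AU = 5.879×10^11 m.
S = L/(4πd²) = 499.6 W m⁻².
T₂ = [S(1−α₂)/(4σ)]^(1/4) = [499.6·0.78/(4σ)]^(1/4) = 203.6 K.

204 K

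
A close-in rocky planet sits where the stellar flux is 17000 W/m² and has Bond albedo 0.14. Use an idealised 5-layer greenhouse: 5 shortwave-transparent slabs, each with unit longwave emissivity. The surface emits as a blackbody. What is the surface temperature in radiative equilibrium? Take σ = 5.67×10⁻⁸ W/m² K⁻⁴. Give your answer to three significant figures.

Top-of-atmosphere balance: σT_e⁴ = S(1−α)/4 = 3655 W/m² → T_e = 503.9 K.
For an N-layer opaque stack, T_s⁴ = (N+1)T_e⁴, hence T_s = (6)^(1/4)×503.9 K = 788.6 K.

789 K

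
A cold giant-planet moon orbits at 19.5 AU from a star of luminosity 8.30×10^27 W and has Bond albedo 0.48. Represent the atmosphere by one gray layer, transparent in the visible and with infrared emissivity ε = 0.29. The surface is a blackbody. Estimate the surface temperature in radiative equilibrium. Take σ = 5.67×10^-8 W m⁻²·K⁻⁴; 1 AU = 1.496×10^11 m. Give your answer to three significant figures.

120 K

d = 19.5 × 1.496×10^11 m = 2.917×10^12 m.
Flux at the orbit: S = L/(4πd²) = 8.30×10^27/(4π·(2.92×10^12)²) = 77.61 W m⁻².
Effective emission temperature (TOA balance): σT_e⁴ = S(1−α)/4 = 10.09 W m⁻² → T_e = 115.5 K.
Surface balance with a leaky layer gives σT_s⁴ = σT_e⁴·2/(2−ε), so T_s = T_e·[2/(2−0.29)]^(1/4) = 120.1 K.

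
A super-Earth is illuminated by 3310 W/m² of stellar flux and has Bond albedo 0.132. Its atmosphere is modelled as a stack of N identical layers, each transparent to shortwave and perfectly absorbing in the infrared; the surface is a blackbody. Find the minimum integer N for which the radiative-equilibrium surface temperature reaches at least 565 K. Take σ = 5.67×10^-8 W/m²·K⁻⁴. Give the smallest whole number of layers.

The effective emission temperature is T_e = [S(1−α)/(4σ)]^¼ = 335.5 K.
Since T_s⁴ = (N+1)T_e⁴, we need N ≥ (T_s/T_e)⁴ − 1 = 7.044.
Rounding up, N = 8.

8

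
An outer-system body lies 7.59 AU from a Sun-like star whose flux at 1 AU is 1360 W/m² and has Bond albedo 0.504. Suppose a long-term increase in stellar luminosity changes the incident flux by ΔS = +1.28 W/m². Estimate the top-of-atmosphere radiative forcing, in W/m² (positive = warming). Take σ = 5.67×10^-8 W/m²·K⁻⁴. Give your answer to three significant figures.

0.159 W/m²

By the inverse-square law, S = 1360/7.59² = 23.61 W/m².
TOA radiative forcing: ΔF = (1−α)ΔS/4 = 0.496·(+1.28)/4 = 0.1587 W/m².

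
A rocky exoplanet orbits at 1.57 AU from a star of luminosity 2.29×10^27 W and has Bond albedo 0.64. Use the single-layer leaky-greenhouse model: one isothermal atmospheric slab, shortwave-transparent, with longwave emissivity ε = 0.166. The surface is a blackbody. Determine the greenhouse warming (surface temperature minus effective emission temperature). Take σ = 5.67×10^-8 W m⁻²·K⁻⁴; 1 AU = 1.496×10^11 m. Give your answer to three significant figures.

5.89 kelvin

d = 1.57 × 1.496×10^11 m = 2.349×10^11 m.
Spreading L over a sphere of radius d: S = 2.29×10^27/(4π·2.35×10^11²) = 3303 W m⁻².
At the top of the atmosphere, σT_e⁴ = S(1−α)/4 = 297.3 W m⁻², giving T_e = 269.1 K.
The surface balance (absorbed SW + ε·downward IR = σT_s⁴) with T_a⁴ = T_s⁴/2 reduces to T_s = T_e·[2/(2−ε)]^¼ = 275.0 K.
T_s − T_e = 275.0 − 269.1 = 5.893 K.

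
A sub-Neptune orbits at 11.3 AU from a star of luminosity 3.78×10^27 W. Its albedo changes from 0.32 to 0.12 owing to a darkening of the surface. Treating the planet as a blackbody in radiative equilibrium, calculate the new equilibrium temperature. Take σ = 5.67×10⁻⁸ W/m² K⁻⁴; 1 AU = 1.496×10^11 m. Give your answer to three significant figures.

142 K

d = 11.3 × 1.496×10^11 m = 1.690×10^12 m.
Spreading L over a sphere of radius d: S = 3.78×10^27/(4π·1.69×10^12²) = 105.3 W/m².
T₂ = [S(1−α₂)/(4σ)]^(1/4) = [105.3·0.88/(4σ)]^(1/4) = 142.2 K.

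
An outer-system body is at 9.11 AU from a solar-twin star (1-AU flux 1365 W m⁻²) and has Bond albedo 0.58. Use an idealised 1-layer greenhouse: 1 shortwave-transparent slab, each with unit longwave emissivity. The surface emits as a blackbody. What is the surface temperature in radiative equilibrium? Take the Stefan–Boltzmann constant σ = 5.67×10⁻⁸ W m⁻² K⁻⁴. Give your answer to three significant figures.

88.3 K

Irradiance scales as 1/d², so S = 1365 W m⁻² × (1/9.11)² = 16.45 W m⁻².
Top-of-atmosphere balance: σT_e⁴ = S(1−α)/4 = 1.727 W m⁻² → T_e = 74.29 K.
For an N-layer opaque stack, T_s⁴ = (N+1)T_e⁴, hence T_s = (2)^(1/4)×74.29 K = 88.35 K.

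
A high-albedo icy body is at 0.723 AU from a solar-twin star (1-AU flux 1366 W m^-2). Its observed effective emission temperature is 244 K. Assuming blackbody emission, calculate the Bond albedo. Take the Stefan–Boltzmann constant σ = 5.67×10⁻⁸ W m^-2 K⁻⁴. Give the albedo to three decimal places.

0.692

Irradiance scales as 1/d², so S = 1366 W m^-2 × (1/0.723)² = 2613 W m^-2.
From σT⁴ = S(1−α)/4 we invert for α: 1−α = 4σT⁴/S.
σT⁴ = 201.0 W m^-2, so 4σT⁴ = 803.9 W m^-2.
Hence α = 1 − 803.9/2613 = 0.6924.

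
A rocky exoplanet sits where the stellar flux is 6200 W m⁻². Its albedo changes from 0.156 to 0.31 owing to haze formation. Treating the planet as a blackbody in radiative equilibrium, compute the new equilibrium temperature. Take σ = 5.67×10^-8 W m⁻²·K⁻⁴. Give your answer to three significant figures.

New equilibrium: T₂ = [(1−0.31)·6200/(4σ)]^(1/4) = 370.6 K.

371 K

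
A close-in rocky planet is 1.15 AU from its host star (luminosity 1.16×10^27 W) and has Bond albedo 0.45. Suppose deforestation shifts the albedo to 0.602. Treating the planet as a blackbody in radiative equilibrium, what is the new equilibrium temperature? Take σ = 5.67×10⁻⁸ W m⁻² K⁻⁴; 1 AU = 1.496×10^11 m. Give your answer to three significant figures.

d = 1.15 × 1.496×10^11 m = 1.720×10^11 m.
S = L/(4πd²) = 3119 W m⁻².
With the new albedo, S(1−α₂)/4 = 310.3 W m⁻², so T₂ = 272.0 K.

272 kelvin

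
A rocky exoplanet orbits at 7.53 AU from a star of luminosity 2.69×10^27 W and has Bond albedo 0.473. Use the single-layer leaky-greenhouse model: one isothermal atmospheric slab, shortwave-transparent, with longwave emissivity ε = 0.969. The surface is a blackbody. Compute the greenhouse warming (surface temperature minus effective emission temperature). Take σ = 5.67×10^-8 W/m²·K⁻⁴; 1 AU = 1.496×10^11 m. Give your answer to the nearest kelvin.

Orbital distance: d = 7.53 AU = 1.126×10^12 m.
Flux at the orbit: S = L/(4πd²) = 2.69×10^27/(4π·(1.13×10^12)²) = 168.7 W/m².
At the top of the atmosphere, σT_e⁴ = S(1−α)/4 = 22.22 W/m², giving T_e = 140.7 K.
For a single slab of emissivity ε, T_s⁴ = 2T_e⁴/(2−ε); thus T_s = 140.7·(1.94)^(1/4) = 166.1 K.
T_s − T_e = 166.1 − 140.7 = 25.35 K.

25 K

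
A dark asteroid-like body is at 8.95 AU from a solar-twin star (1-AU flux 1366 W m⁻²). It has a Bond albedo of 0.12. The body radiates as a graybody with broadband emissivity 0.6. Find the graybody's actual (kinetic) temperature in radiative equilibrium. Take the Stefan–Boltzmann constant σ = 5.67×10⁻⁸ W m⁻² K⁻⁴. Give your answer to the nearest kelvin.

102 K

By the inverse-square law, S = 1366/8.95² = 17.05 W m⁻².
The planet absorbs (1−α)S over its disc πR² and re-emits over 4πR², so the mean absorbed flux is (1−0.12)·17.05/4 = 3.752 W m⁻².
Radiative balance εσT⁴ = 3.752 gives T = [3.752/(0.6·σ)]^(1/4) = 102.5 K.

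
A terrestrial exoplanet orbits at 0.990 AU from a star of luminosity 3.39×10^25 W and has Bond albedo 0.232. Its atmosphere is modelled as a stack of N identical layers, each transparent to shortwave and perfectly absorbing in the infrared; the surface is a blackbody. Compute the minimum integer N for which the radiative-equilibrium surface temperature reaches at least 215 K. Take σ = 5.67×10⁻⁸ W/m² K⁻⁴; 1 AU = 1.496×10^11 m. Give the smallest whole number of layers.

5

d = 0.990 × 1.496×10^11 m = 1.481×10^11 m.
Spreading L over a sphere of radius d: S = 3.39×10^25/(4π·1.48×10^11²) = 123.0 W/m².
Top-of-atmosphere balance: σT_e⁴ = S(1−α)/4 = 23.61 W/m² → T_e = 142.9 K.
T_s = (N+1)^(1/4)·T_e ≥ 215 K requires N+1 ≥ (T_s/T_e)⁴ = (215/142.9)⁴ = 5.131.
The minimum whole number is N = 5.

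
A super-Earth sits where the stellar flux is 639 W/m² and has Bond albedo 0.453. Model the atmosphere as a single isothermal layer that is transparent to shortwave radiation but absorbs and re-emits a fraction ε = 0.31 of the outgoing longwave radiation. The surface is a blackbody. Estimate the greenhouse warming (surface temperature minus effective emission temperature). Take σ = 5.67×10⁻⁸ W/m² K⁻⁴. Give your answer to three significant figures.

Effective emission temperature (TOA balance): σT_e⁴ = S(1−α)/4 = 87.38 W/m² → T_e = 198.1 K.
The surface balance (absorbed SW + ε·downward IR = σT_s⁴) with T_a⁴ = T_s⁴/2 reduces to T_s = T_e·[2/(2−ε)]^¼ = 206.7 K.
Greenhouse warming: T_s − T_e = 8.521 K.

8.52 K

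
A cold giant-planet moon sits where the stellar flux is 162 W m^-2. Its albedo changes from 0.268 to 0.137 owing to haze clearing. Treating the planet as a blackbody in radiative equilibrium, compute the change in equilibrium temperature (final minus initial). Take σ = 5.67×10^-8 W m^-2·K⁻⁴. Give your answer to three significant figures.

6.35 kelvin

Before: T₁ = [162.0·0.732/(4σ)]^(1/4) = 151.2 K.
With α = 0.137, T₂ = 157.6 K.
ΔT = T₂ − T₁ = 6.354 K.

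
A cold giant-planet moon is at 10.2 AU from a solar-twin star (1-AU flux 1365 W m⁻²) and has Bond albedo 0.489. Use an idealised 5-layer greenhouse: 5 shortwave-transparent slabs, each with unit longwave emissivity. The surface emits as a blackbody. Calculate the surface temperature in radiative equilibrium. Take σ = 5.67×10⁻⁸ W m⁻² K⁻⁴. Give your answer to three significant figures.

Flux at the orbit: S = 1365/(10.2)² = 13.12 W m⁻².
The effective emission temperature is T_e = [S(1−α)/(4σ)]^¼ = 73.74 K.
With N = 5 opaque layers, T_s = (N+1)^(1/4)·T_e = 6^(1/4)·73.74 = 115.4 K.

115 K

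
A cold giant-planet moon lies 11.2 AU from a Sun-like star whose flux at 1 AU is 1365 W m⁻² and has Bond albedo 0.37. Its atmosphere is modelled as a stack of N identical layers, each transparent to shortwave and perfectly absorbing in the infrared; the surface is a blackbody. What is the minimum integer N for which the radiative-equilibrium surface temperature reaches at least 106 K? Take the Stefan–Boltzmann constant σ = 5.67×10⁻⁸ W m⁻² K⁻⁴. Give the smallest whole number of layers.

By the inverse-square law, S = 1365/11.2² = 10.88 W m⁻².
OLR = S(1−α)/4 = 1.714 W m⁻²; the top layer radiates at T_e = 74.15 K.
Since T_s⁴ = (N+1)T_e⁴, we need N ≥ (T_s/T_e)⁴ − 1 = 3.177.
The minimum whole number is N = 4.

4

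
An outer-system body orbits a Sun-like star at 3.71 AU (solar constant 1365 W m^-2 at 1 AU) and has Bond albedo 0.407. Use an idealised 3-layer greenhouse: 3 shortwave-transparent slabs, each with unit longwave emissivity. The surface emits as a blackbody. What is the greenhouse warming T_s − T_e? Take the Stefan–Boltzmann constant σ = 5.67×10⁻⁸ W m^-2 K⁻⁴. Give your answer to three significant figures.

By the inverse-square law, S = 1365/3.71² = 99.17 W m^-2.
OLR = S(1−α)/4 = 14.70 W m^-2; the top layer radiates at T_e = 126.9 K.
Surface: T_s = (4)^¼·T_e = 179.5 K.
Warming: T_s − T_e = 52.56 K.

52.6 kelvin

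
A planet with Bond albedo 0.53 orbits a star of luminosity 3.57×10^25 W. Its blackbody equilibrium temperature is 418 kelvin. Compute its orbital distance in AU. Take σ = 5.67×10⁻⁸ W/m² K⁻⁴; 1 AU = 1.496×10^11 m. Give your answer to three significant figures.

Required flux: S = 4σT⁴/(1−α) = 14730 W/m².
From L = 4πd²S, d = √(3.57×10^25/(4π·14730)) = 1.389×10^10 m = 0.09283 AU.

0.0928 AU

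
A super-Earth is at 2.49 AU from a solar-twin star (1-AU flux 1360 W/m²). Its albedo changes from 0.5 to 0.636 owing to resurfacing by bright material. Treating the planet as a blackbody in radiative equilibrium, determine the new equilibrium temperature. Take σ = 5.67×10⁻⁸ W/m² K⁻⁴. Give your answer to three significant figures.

By the inverse-square law, S = 1360/2.49² = 219.4 W/m².
T₂ = [S(1−α₂)/(4σ)]^(1/4) = [219.4·0.364/(4σ)]^(1/4) = 137.0 K.

137 K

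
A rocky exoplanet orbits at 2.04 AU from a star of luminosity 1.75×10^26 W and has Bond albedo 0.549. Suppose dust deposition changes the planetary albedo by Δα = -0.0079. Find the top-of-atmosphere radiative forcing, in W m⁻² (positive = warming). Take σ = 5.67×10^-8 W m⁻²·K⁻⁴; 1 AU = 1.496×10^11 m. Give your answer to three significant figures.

d = 2.04 × 1.496×10^11 m = 3.052×10^11 m.
S = L/(4πd²) = 149.5 W m⁻².
ΔF = −(S/4)Δα = −(149.5/4)×(-0.0079) = 0.2953 W m⁻².

0.295 W m⁻²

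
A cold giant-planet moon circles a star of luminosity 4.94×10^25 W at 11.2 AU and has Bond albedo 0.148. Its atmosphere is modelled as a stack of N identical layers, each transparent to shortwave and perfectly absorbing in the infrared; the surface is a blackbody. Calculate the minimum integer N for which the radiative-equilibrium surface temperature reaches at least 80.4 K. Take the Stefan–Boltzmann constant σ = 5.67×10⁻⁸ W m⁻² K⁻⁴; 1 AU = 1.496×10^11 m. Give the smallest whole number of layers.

d = 11.2 × 1.496×10^11 m = 1.676×10^12 m.
Flux at the orbit: S = L/(4πd²) = 4.94×10^25/(4π·(1.68×10^12)²) = 1.400 W m⁻².
Top-of-atmosphere balance: σT_e⁴ = S(1−α)/4 = 0.2983 W m⁻² → T_e = 47.89 K.
Need (N+1)T_e⁴ ≥ T_s⁴, i.e. N+1 ≥ (80.4/47.89)⁴ = 7.943.
So N ≥ 6.943; the smallest integer is N = 7.

7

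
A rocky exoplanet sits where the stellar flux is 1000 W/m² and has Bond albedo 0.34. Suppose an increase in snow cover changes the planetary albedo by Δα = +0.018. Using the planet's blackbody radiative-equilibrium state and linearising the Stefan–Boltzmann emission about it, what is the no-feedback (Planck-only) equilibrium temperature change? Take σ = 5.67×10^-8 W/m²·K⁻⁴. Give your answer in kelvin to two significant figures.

-1.6 kelvin

Unperturbed T_e = [1000·(1−0.34)/(4σ)]^¼ = 232.3 K.
The change in absorbed flux is Δ[S(1−α)/4] = −SΔα/4 = -4.500 W/m².
Planck response: λ_P = 4σT_e³ = 4·5.67×10⁻⁸·(232.3)³ = 2.842 W/m²/K.
So ΔT₀ = -4.500/2.842 = -1.58 K.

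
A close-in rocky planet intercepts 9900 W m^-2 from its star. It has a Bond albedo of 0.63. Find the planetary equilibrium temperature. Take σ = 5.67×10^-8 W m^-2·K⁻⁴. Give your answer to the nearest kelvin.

356 K

Absorbed flux (global mean): S(1−α)/4 = 9900·0.37/4 = 915.8 W m^-2.
In equilibrium σT⁴ equals this, so T = 356.5 K.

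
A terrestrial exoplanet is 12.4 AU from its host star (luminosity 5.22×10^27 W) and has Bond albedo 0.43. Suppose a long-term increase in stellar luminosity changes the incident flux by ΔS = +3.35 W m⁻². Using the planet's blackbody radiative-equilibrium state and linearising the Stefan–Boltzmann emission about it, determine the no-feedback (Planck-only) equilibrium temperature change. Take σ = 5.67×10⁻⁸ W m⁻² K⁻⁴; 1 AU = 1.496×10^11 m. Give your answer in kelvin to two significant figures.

0.92 K

Orbital distance: d = 12.4 AU = 1.855×10^12 m.
Flux at the orbit: S = L/(4πd²) = 5.22×10^27/(4π·(1.86×10^12)²) = 120.7 W m⁻².
Reference equilibrium: T_e = [S(1−α)/(4σ)]^(1/4) = 132.0 K.
TOA radiative forcing: ΔF = (1−α)ΔS/4 = 0.57·(+3.35)/4 = 0.4774 W m⁻².
Linearising σT⁴ gives d(σT⁴)/dT = 4σT_e³ = 0.5214 W m⁻² per K.
ΔT₀ = ΔF/λ_P = 0.4774/0.5214 = 0.916 K.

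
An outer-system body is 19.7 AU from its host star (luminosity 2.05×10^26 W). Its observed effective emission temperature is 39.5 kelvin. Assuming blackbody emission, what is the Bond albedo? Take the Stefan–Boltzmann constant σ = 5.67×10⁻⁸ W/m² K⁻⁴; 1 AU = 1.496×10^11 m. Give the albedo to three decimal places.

0.706

Orbital distance: d = 19.7 AU = 2.947×10^12 m.
Flux at the orbit: S = L/(4πd²) = 2.05×10^26/(4π·(2.95×10^12)²) = 1.878 W/m².
Energy balance: S(1−α)/4 = σT⁴, so 1−α = 4σT⁴/S.
4σT⁴ = 4·5.67×10⁻⁸·(39.5)⁴ = 0.5521 W/m².
1−α = 0.5521/1.878 = 0.2940, so α = 0.7060.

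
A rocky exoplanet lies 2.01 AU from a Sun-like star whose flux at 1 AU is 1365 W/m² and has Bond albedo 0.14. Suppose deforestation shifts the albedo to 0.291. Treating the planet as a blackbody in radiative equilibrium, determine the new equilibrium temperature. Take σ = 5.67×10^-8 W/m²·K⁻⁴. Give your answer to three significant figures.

180 K

Irradiance scales as 1/d², so S = 1365 W/m² × (1/2.01)² = 337.9 W/m².
T₂ = [S(1−α₂)/(4σ)]^(1/4) = [337.9·0.709/(4σ)]^(1/4) = 180.3 K.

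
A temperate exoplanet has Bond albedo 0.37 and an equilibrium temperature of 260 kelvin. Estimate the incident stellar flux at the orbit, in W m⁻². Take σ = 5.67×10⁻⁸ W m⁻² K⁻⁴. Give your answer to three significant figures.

Invert the energy balance for S: S = 4σT⁴/(1−α).
σT⁴ = 5.67×10⁻⁸·(260)⁴ = 259.1 W m⁻².
So S = 4×259.1/(1−0.37) = 1645 W m⁻².

1650 W m⁻²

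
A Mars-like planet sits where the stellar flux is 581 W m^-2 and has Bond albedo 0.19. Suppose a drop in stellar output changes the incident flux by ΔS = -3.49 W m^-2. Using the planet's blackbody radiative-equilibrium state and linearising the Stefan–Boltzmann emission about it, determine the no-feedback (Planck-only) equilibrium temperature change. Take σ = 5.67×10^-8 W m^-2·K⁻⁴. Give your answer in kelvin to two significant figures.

-0.32 kelvin

Unperturbed T_e = [581.0·(1−0.19)/(4σ)]^¼ = 213.4 K.
ΔF = Δ[S(1−α)]/4 = (1−0.19)·-3.49/4 = -0.7067 W m^-2.
Linearising σT⁴ gives d(σT⁴)/dT = 4σT_e³ = 2.205 W m^-2 per K.
ΔT₀ = ΔF/λ_P = -0.7067/2.205 = -0.321 K.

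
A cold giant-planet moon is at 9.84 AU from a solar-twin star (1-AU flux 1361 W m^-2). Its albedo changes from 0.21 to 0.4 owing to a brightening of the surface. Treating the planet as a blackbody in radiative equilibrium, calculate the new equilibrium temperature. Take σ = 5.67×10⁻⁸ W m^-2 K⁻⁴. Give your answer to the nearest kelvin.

78 K

Irradiance scales as 1/d², so S = 1361 W m^-2 × (1/9.84)² = 14.06 W m^-2.
With the new albedo, S(1−α₂)/4 = 2.108 W m^-2, so T₂ = 78.09 K.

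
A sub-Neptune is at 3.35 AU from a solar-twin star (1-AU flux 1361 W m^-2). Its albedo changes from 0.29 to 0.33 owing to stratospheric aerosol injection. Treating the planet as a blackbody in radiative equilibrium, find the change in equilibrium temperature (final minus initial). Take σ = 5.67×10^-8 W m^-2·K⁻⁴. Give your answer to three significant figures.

By the inverse-square law, S = 1361/3.35² = 121.3 W m^-2.
Initial: T₁ = [S(1−0.29)/(4σ)]^(1/4) = 139.6 K.
Final:   T₂ = [S(1−0.33)/(4σ)]^(1/4) = 137.6 K.
Change: 137.6 − 139.6 = -2.009 K.

-2.01 K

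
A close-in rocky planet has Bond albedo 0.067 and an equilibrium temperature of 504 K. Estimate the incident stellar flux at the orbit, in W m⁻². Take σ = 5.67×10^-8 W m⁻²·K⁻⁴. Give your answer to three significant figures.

From S(1−α)/4 = σT⁴: S = 4σT⁴/(1−α).
The emitted flux is σT⁴ = 3659 W m⁻².
So S = 4×3659/(1−0.067) = 15680 W m⁻².

15700 W m⁻²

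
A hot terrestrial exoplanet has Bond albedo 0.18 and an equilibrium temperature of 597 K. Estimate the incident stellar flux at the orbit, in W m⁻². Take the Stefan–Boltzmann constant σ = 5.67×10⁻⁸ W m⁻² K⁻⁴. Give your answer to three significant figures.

From S(1−α)/4 = σT⁴: S = 4σT⁴/(1−α).
σT⁴ = 5.67×10⁻⁸·(597)⁴ = 7202 W m⁻².
So S = 4×7202/(1−0.18) = 35130 W m⁻².

35100 W m⁻²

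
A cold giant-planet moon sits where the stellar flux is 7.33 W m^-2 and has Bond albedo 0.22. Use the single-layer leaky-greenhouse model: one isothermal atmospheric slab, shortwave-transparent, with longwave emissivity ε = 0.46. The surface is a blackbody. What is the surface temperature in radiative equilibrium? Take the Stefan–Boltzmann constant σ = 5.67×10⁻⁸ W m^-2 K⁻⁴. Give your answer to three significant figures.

At the top of the atmosphere, σT_e⁴ = S(1−α)/4 = 1.429 W m^-2, giving T_e = 70.86 K.
Surface balance with a leaky layer gives σT_s⁴ = σT_e⁴·2/(2−ε), so T_s = T_e·[2/(2−0.46)]^(1/4) = 75.64 K.

75.6 kelvin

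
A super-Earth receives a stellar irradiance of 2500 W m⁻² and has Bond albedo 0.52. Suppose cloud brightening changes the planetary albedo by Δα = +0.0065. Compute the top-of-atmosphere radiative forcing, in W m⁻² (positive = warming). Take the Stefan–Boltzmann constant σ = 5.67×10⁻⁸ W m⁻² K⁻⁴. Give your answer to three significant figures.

ΔF = −(S/4)Δα = −(2500/4)×(+0.0065) = -4.062 W m⁻².

-4.06 W m⁻²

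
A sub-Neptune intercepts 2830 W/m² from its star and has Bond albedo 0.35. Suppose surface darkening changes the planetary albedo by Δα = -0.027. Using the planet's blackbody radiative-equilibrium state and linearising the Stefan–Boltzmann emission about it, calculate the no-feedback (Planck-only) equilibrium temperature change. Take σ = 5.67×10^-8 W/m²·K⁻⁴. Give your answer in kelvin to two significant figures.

3.1 kelvin

The baseline emission temperature is T_e = 300.1 K.
TOA radiative forcing: ΔF = −S·Δα/4 = −2830·(-0.027)/4 = 19.10 W/m².
The Planck feedback parameter is 4σT_e³ = 6.130 W/m²/K.
Hence the no-feedback warming is ΔF/(4σT_e³) = 3.12 K.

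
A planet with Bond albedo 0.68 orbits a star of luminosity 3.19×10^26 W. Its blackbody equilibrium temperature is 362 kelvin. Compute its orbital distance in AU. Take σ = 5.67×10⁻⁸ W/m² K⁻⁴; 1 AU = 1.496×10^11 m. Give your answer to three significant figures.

0.305 AU

Energy balance gives S = 4σT⁴/(1−α) = 12170 W/m².
From L = 4πd²S, d = √(3.19×10^26/(4π·12170)) = 4.567×10^10 m = 0.3053 AU.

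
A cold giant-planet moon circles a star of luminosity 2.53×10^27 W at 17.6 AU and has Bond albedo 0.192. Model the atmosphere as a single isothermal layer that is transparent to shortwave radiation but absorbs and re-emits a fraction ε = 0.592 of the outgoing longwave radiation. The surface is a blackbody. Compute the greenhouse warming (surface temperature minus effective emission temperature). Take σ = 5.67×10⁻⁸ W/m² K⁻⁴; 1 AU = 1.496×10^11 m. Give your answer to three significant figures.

Orbital distance: d = 17.6 AU = 2.633×10^12 m.
Spreading L over a sphere of radius d: S = 2.53×10^27/(4π·2.63×10^12²) = 29.04 W/m².
The planet radiates to space at T_e = [S(1−α)/(4σ)]^(1/4) = 100.9 K.
Surface balance with a leaky layer gives σT_s⁴ = σT_e⁴·2/(2−ε), so T_s = T_e·[2/(2−0.592)]^(1/4) = 110.1 K.
The atmosphere warms the surface by 9.249 K.

9.25 K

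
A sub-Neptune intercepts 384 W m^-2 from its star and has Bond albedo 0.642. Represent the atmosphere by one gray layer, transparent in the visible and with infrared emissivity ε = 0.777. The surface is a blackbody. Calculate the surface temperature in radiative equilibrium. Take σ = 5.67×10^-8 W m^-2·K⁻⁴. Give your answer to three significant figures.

177 K

At the top of the atmosphere, σT_e⁴ = S(1−α)/4 = 34.37 W m^-2, giving T_e = 156.9 K.
Surface balance with a leaky layer gives σT_s⁴ = σT_e⁴·2/(2−ε), so T_s = T_e·[2/(2−0.777)]^(1/4) = 177.4 K.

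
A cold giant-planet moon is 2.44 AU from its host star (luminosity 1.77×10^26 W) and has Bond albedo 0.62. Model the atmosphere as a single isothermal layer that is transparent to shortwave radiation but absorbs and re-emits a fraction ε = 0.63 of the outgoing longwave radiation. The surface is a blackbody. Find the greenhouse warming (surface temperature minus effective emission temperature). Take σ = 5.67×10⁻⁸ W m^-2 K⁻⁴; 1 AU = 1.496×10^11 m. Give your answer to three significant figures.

d = 2.44 × 1.496×10^11 m = 3.650×10^11 m.
Spreading L over a sphere of radius d: S = 1.77×10^26/(4π·3.65×10^11²) = 105.7 W m^-2.
Effective emission temperature (TOA balance): σT_e⁴ = S(1−α)/4 = 10.04 W m^-2 → T_e = 115.4 K.
For a single slab of emissivity ε, T_s⁴ = 2T_e⁴/(2−ε); thus T_s = 115.4·(1.46)^(1/4) = 126.8 K.
Greenhouse warming: T_s − T_e = 11.44 K.

11.4 kelvin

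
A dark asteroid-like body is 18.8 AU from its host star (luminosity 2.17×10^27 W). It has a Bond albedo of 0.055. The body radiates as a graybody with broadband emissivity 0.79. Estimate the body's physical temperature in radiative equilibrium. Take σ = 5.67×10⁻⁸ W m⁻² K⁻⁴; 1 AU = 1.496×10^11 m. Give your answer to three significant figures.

Orbital distance: d = 18.8 AU = 2.812×10^12 m.
S = L/(4πd²) = 21.83 W m⁻².
Averaging over the sphere, the absorbed flux is S(1−α)/4 = 5.158 W m⁻².
Equating to εσT⁴ with ε = 0.79: T = (5.158/0.79σ)^(1/4) = 103.6 K.

104 K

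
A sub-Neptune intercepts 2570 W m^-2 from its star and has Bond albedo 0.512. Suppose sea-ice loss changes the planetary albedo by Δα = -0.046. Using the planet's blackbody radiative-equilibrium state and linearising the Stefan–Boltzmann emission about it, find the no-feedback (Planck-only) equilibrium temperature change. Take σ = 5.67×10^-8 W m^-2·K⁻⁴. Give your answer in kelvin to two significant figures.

Reference equilibrium: T_e = [S(1−α)/(4σ)]^(1/4) = 272.7 K.
ΔF = −(S/4)Δα = −(2570/4)×(-0.046) = 29.55 W m^-2.
The Planck feedback parameter is 4σT_e³ = 4.599 W m^-2/K.
ΔT₀ = ΔF/λ_P = 29.55/4.599 = 6.43 K.

6.4 K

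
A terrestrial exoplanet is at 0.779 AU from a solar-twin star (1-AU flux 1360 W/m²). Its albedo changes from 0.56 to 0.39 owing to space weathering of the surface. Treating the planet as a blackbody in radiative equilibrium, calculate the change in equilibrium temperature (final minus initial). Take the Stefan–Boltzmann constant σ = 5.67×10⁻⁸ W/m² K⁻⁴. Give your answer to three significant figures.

Flux at the orbit: S = 1360/(0.779)² = 2241 W/m².
With α = 0.56, T₁ = 256.8 K.
With α = 0.39, T₂ = 278.6 K.
ΔT = T₂ − T₁ = 21.85 K.

21.9 kelvin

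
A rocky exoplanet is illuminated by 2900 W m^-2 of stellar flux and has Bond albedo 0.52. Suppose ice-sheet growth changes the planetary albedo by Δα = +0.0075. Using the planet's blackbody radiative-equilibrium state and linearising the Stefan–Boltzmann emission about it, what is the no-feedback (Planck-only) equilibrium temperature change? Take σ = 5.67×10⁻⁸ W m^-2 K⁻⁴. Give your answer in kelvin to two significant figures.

-1.1 kelvin

The baseline emission temperature is T_e = 279.9 K.
The change in absorbed flux is Δ[S(1−α)/4] = −SΔα/4 = -5.438 W m^-2.
The Planck feedback parameter is 4σT_e³ = 4.973 W m^-2/K.
So ΔT₀ = -5.438/4.973 = -1.09 K.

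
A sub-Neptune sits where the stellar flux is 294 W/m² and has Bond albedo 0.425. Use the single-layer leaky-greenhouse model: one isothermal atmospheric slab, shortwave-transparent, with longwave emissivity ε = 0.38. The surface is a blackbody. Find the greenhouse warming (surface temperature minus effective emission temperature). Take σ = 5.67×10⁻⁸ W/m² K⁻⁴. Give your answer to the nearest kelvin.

9 K

Effective emission temperature (TOA balance): σT_e⁴ = S(1−α)/4 = 42.26 W/m² → T_e = 165.2 K.
Surface balance with a leaky layer gives σT_s⁴ = σT_e⁴·2/(2−ε), so T_s = T_e·[2/(2−0.38)]^(1/4) = 174.2 K.
The atmosphere warms the surface by 8.938 K.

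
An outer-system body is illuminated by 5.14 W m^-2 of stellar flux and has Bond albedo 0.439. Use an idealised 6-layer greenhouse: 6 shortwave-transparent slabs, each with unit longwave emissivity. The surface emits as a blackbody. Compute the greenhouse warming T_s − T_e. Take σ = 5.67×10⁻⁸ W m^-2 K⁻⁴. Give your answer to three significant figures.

37.4 kelvin

OLR = S(1−α)/4 = 0.7209 W m^-2; the top layer radiates at T_e = 59.71 K.
T_s = (N+1)^(1/4)·T_e = 97.13 K.
So the greenhouse effect raises the surface by 97.13 − 59.71 = 37.41 K.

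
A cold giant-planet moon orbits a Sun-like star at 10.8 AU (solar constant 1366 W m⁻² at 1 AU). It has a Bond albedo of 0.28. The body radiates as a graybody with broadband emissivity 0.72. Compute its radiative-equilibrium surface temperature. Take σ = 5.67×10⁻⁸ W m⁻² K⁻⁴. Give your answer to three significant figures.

84.8 K

By the inverse-square law, S = 1366/10.8² = 11.71 W m⁻².
The planet absorbs (1−α)S over its disc πR² and re-emits over 4πR², so the mean absorbed flux is (1−0.28)·11.71/4 = 2.108 W m⁻².
Equating to εσT⁴ with ε = 0.72: T = (2.108/0.72σ)^(1/4) = 84.77 K.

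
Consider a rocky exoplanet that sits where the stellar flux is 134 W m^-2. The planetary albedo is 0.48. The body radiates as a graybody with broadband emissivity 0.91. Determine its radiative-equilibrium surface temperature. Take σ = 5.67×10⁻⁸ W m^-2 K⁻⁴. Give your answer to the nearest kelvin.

136 kelvin

The planet absorbs (1−α)S over its disc πR² and re-emits over 4πR², so the mean absorbed flux is (1−0.48)·134.0/4 = 17.42 W m^-2.
Equating to εσT⁴ with ε = 0.91: T = (17.42/0.91σ)^(1/4) = 135.6 K.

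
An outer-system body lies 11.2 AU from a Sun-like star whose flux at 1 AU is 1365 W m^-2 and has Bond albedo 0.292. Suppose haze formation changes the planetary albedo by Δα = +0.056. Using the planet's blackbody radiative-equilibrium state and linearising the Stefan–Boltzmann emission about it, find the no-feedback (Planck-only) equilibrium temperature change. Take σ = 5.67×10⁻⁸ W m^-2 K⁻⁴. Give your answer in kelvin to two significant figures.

-1.5 kelvin

By the inverse-square law, S = 1365/11.2² = 10.88 W m^-2.
Reference equilibrium: T_e = [S(1−α)/(4σ)]^(1/4) = 76.34 K.
The change in absorbed flux is Δ[S(1−α)/4] = −SΔα/4 = -0.1523 W m^-2.
Planck response: λ_P = 4σT_e³ = 4·5.67×10⁻⁸·(76.34)³ = 0.1009 W m^-2/K.
So ΔT₀ = -0.1523/0.1009 = -1.51 K.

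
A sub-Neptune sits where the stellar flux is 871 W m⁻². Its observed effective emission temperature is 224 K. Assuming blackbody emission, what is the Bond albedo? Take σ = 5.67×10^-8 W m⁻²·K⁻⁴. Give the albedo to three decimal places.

0.344

Rearranging the radiative balance, α = 1 − 4σT⁴/S.
σT⁴ = 142.7 W m⁻², so 4σT⁴ = 571.0 W m⁻².
Hence α = 1 − 571.0/871.0 = 0.3444.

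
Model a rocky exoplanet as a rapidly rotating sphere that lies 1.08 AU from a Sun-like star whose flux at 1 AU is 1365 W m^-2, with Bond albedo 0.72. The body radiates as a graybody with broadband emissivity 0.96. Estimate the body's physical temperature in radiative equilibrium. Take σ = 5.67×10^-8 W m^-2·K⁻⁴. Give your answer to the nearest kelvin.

197 K

By the inverse-square law, S = 1365/1.08² = 1170 W m^-2.
Absorbed flux (global mean): S(1−α)/4 = 1170·0.28/4 = 81.92 W m^-2.
Equating to εσT⁴ with ε = 0.96: T = (81.92/0.96σ)^(1/4) = 197.0 K.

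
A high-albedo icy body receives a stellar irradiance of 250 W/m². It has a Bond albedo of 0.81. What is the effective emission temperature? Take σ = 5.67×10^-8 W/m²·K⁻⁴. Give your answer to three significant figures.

The planet absorbs (1−α)S over its disc πR² and re-emits over 4πR², so the mean absorbed flux is (1−0.81)·250.0/4 = 11.87 W/m².
Balancing against σT⁴: T = (11.87/5.67×10⁻⁸)^(1/4) = 120.3 K.

120 K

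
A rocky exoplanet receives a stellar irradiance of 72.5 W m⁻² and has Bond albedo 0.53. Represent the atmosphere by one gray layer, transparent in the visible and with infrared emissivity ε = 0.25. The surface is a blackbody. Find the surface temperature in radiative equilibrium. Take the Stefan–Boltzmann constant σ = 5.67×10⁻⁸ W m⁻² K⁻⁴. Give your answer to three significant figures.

114 K

The planet radiates to space at T_e = [S(1−α)/(4σ)]^(1/4) = 110.7 K.
The surface balance (absorbed SW + ε·downward IR = σT_s⁴) with T_a⁴ = T_s⁴/2 reduces to T_s = T_e·[2/(2−ε)]^¼ = 114.5 K.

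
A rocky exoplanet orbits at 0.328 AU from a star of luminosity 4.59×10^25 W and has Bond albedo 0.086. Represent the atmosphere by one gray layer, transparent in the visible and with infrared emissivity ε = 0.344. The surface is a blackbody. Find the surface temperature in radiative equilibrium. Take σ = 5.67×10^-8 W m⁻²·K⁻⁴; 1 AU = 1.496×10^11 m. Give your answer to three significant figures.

Orbital distance: d = 0.328 AU = 4.907×10^10 m.
Flux at the orbit: S = L/(4πd²) = 4.59×10^25/(4π·(4.91×10^10)²) = 1517 W m⁻².
At the top of the atmosphere, σT_e⁴ = S(1−α)/4 = 346.6 W m⁻², giving T_e = 279.6 K.
Surface balance with a leaky layer gives σT_s⁴ = σT_e⁴·2/(2−ε), so T_s = T_e·[2/(2−0.344)]^(1/4) = 293.1 K.

293 K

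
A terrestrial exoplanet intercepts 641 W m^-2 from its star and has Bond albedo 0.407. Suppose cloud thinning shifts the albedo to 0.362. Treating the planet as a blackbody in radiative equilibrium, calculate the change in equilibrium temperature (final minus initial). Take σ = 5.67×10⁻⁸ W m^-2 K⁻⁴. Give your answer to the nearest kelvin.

4 K

Before: T₁ = [641.0·0.593/(4σ)]^(1/4) = 202.3 K.
After:  T₂ = [641.0·0.638/(4σ)]^(1/4) = 206.1 K.
Change: 206.1 − 202.3 = 3.734 K.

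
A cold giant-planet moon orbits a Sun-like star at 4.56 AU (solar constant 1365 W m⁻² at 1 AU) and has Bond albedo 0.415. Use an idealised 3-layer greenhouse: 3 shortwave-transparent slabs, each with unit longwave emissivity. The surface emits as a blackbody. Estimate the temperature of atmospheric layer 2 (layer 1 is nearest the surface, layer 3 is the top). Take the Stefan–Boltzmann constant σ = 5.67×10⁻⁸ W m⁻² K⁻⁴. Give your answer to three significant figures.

Flux at the orbit: S = 1365/(4.56)² = 65.65 W m⁻².
Top-of-atmosphere balance: σT_e⁴ = S(1−α)/4 = 9.601 W m⁻² → T_e = 114.1 K.
The net upward flux σT_e⁴ is constant between every pair of levels, so T_k⁴ = (N+1−k)T_e⁴.
With k = 2: T_2 = (3+1−2)^¼·114.1 K = 135.7 K.

136 K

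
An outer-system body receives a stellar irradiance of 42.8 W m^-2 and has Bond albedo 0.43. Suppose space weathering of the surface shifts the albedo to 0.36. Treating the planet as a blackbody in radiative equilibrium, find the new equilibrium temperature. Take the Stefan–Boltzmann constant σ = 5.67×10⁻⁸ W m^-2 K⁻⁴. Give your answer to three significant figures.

105 K

T₂ = [S(1−α₂)/(4σ)]^(1/4) = [42.80·0.64/(4σ)]^(1/4) = 104.8 K.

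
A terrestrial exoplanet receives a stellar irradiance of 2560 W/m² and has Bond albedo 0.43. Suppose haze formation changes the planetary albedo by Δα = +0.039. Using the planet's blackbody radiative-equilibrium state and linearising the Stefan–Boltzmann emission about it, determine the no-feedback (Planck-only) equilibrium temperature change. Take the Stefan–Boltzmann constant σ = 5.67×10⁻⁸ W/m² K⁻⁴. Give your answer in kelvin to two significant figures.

Unperturbed T_e = [2560·(1−0.43)/(4σ)]^¼ = 283.2 K.
TOA radiative forcing: ΔF = −S·Δα/4 = −2560·(+0.039)/4 = -24.96 W/m².
Linearising σT⁴ gives d(σT⁴)/dT = 4σT_e³ = 5.152 W/m² per K.
So ΔT₀ = -24.96/5.152 = -4.84 K.

-4.8 K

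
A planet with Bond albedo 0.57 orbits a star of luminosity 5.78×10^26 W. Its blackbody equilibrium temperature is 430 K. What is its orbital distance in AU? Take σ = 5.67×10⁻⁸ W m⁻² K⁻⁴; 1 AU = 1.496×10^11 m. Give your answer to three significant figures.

0.338 AU

The flux needed for this T is 4σT⁴/(1−0.57) = 18030 W m⁻².
From L = 4πd²S, d = √(5.78×10^26/(4π·18030)) = 5.051×10^10 m = 0.3376 AU.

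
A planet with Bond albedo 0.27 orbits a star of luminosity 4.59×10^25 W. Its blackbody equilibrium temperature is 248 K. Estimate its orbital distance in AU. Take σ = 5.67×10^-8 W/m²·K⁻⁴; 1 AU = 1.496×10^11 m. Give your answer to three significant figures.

The flux needed for this T is 4σT⁴/(1−0.27) = 1175 W/m².
S = L/(4πd²) → d = √(L/4πS) = √(4.59×10^25/(4π·1175)) = 5.575×10^10 m = 0.3727 AU.

0.373 AU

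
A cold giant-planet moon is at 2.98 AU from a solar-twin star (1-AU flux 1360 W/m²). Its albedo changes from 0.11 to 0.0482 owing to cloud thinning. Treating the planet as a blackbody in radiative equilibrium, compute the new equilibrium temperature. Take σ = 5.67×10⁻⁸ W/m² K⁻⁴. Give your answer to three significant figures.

159 K

By the inverse-square law, S = 1360/2.98² = 153.1 W/m².
New equilibrium: T₂ = [(1−0.0482)·153.1/(4σ)]^(1/4) = 159.2 K.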